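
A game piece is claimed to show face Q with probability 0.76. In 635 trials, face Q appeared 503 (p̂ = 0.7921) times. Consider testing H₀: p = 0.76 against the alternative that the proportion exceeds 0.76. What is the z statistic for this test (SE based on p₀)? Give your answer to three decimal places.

p̂ = 503/635 ≈ 0.79213.
Standard error under H₀: √(0.76×0.24/635) = 0.01695.
z = (0.79213 − 0.76)/0.01695 = 0.03213/0.01695 = 1.896.
p-value = P(Z > 1.896) ≈ 0.0290.

z = 1.896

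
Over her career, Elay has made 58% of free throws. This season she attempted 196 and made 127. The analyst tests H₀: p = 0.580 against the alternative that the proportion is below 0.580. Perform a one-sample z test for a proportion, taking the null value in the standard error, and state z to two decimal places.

z = 1.93

p̂ = 127/196 = 0.6480.
Under H₀, SE = √(0.58·0.42/196) = √(0.00124286) = 0.0353.
z = (0.6480 − 0.58)/0.0353 = 0.0680/0.0353 = 1.93.
p-value = P(Z < 1.928) ≈ 0.9731.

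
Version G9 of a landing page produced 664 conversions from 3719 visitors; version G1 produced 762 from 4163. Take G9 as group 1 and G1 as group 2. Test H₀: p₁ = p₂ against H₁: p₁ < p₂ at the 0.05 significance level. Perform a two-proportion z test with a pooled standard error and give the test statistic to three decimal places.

z = -0.518

p̂₁ = 664/3719 ≈ 0.17854, p̂₂ = 762/4163 ≈ 0.18304.
Pooled p̂ = (664+762)/(3719+4163) = 1426/7882 = 0.18092.
SE = √(p̂(1−p̂)(1/n₁+1/n₂)) = √(0.18092·0.81908·0.000509101) = √(7.54421e-05) = 0.00869.
z = (0.17854 − 0.18304)/0.00869 = -0.00450/0.00869 = -0.518.
p-value = P(Z < -0.518) ≈ 0.3023; since p > α = 0.05, fail to reject H₀.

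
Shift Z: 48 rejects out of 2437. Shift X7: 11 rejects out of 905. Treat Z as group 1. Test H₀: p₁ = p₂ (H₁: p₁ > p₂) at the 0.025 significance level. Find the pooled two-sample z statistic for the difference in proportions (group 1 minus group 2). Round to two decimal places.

z = 1.47

p̂₁ = 48/2437 ≈ 0.0197, p̂₂ = 11/905 ≈ 0.0122.
Pooled p̂ = (48+11)/(2437+905) = 59/3342 = 0.0177.
SE = √(0.0173424 × 0.00151531) = 0.0051.
z = (0.0197 − 0.0122)/0.0051 = 0.0075/0.0051 = 1.47.
p-value = P(Z > 1.471) ≈ 0.0706. With α = 0.025, fail to reject H₀.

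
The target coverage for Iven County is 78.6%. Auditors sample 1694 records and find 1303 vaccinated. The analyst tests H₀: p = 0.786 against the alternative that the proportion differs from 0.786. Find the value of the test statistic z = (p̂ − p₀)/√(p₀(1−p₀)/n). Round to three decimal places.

z = -1.687

p̂ = 1303/1694 = 0.769185.
SE = √(p₀(1−p₀)/n) = √(0.1682/1694) = 0.009965.
z = (0.769185 − 0.786)/0.009965 = -0.016815/0.009965 = -1.687.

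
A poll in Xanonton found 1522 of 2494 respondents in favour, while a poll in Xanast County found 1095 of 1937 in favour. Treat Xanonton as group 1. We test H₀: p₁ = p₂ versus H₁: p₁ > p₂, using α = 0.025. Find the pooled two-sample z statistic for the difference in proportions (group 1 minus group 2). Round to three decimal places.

p̂₁ = 1522/2494 = 0.61026, p̂₂ = 1095/1937 = 0.56531.
Pooled p̂ = (1522+1095)/(2494+1937) = 2617/4431 = 0.59061.
SE = √(0.24179 × 0.000917225) = 0.01489.
z = (0.61026 − 0.56531)/0.01489 = 0.04495/0.01489 = 3.019.
p-value = P(Z > 3.019) ≈ 0.0013. With α = 0.025, reject H₀.

z = 3.019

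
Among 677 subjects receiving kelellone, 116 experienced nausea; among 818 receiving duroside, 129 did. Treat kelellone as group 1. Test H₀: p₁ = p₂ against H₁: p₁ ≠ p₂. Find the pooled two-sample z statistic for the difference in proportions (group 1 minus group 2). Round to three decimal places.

p̂₁ = 116/677 ≈ 0.17134, p̂₂ = 129/818 ≈ 0.15770.
Pooled p̂ = (116+129)/(677+818) = 245/1495 = 0.16388.
SE = √(p̂(1−p̂)(1/n₁+1/n₂)) = √(0.16388·0.83612·0.0026996) = √(0.000369907) = 0.01923.
z = (0.17134 − 0.15770)/0.01923 = 0.01364/0.01923 = 0.709.
Two-sided p-value ≈ 2·Φ(−0.709) = 0.4781.

z = 0.709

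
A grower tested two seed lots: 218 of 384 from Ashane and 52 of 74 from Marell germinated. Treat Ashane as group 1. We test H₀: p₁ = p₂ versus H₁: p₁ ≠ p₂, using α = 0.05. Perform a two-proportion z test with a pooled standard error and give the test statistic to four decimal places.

p̂₁ = 218/384 = 0.567708, p̂₂ = 52/74 = 0.702703.
Pooled p̂ = (218+52)/(384+74) = 270/458 = 0.589520.
SE = √(p̂(1−p̂)(1/n₁+1/n₂)) = √(0.589520·0.410480·0.0161177) = √(0.00390026) = 0.062452.
z = (0.567708 − 0.702703)/0.062452 = -0.134995/0.062452 = -2.1616.
Two-sided p-value ≈ 2·Φ(−2.162) = 0.0307. With α = 0.05, reject H₀.

z = -2.1616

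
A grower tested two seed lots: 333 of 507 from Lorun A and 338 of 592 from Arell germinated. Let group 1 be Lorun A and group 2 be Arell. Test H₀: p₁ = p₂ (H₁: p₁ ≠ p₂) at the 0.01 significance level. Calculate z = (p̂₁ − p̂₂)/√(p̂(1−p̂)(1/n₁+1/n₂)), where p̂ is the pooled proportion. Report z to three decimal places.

p̂₁ = 333/507 = 0.656805, p̂₂ = 338/592 = 0.570946.
Pooled p̂ = (333+338)/(507+592) = 671/1099 = 0.610555.
SE = √(p̂(1−p̂)(1/n₁+1/n₂)) = √(0.610555·0.389445·0.00366158) = √(0.000870641) = 0.029507.
z = (0.656805 − 0.570946)/0.029507 = 0.085859/0.029507 = 2.910.
p-value = 2·P(Z > 2.910) ≈ 0.0036, so at α = 0.01 we reject H₀.

z = 2.910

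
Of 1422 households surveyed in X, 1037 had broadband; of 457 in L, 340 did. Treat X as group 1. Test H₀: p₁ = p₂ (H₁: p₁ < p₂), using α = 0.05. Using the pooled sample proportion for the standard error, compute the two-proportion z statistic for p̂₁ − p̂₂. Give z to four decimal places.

z = -0.6190

p̂₁ = 1037/1422 ≈ 0.729255, p̂₂ = 340/457 ≈ 0.743982.
Pooled p̂ = (1037+340)/(1422+457) = 1377/1879 = 0.732837.
SE = √(p̂(1−p̂)(1/n₁+1/n₂)) = √(0.732837·0.267163·0.00289142) = √(0.000566103) = 0.023793.
z = (0.729255 − 0.743982)/0.023793 = -0.014727/0.023793 = -0.6190.
p-value = P(Z < -0.619) ≈ 0.2680. With α = 0.05, fail to reject H₀.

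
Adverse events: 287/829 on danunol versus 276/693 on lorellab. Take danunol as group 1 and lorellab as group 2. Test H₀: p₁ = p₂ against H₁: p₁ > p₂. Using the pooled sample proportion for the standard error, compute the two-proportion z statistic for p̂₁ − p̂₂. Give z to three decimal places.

p̂₁ = 287/829 = 0.34620, p̂₂ = 276/693 = 0.39827.
Pooled p̂ = (287+276)/(829+693) = 563/1522 = 0.36991.
SE = √(p̂(1−p̂)(1/n₁+1/n₂)) = √(0.36991·0.63009·0.00264927) = √(0.000617482) = 0.02485.
z = (0.34620 − 0.39827)/0.02485 = -0.05207/0.02485 = -2.095.
p-value = P(Z > -2.095) ≈ 0.9819.

z = -2.095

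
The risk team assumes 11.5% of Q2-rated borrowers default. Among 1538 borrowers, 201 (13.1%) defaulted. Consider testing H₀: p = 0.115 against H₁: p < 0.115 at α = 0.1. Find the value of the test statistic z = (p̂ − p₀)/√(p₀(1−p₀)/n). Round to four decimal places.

p̂ = 201/1538 = 0.1306892.
SE = √(p₀(1−p₀)/n) = √(0.10178/1538) = 0.0081347.
z = (0.1306892 − 0.115)/0.0081347 = 0.0156892/0.0081347 = 1.9287.
p-value = P(Z < 1.929) ≈ 0.9731; since p > α = 0.1, fail to reject H₀.

z = 1.9287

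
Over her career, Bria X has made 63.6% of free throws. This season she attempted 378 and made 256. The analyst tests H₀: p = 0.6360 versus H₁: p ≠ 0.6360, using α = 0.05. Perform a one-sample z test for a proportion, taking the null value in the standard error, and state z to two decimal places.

p̂ = 256/378 = 0.6772.
SE = √(p₀(1−p₀)/n) = √(0.2315/378) = 0.0247.
z = (0.6772 − 0.636)/0.0247 = 0.0412/0.0247 = 1.67.
Two-sided p-value ≈ 2·Φ(−1.667) = 0.0956, so at α = 0.05 we fail to reject H₀.

z = 1.67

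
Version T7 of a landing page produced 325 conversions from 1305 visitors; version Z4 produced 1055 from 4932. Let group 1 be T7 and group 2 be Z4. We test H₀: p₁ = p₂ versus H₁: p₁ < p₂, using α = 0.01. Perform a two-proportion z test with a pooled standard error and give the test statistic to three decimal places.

z = 2.719

p̂₁ = 325/1305 ≈ 0.24904, p̂₂ = 1055/4932 ≈ 0.21391.
Pooled p̂ = (325+1055)/(1305+4932) = 1380/6237 = 0.22126.
SE = √(p̂(1−p̂)(1/n₁+1/n₂)) = √(0.22126·0.77874·0.000969041) = √(0.00016697) = 0.01292.
z = (0.24904 − 0.21391)/0.01292 = 0.03513/0.01292 = 2.719.
p-value = P(Z < 2.719) ≈ 0.9967. With α = 0.01, fail to reject H₀.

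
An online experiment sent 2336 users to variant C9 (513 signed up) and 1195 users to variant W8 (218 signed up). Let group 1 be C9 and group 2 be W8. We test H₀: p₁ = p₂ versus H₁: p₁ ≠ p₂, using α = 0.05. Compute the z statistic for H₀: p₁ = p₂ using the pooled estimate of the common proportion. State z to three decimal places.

p̂₁ = 513/2336 ≈ 0.21961, p̂₂ = 218/1195 ≈ 0.18243.
Pooled p̂ = (513+218)/(2336+1195) = 731/3531 = 0.20702.
SE = √(p̂(1−p̂)(1/n₁+1/n₂)) = √(0.20702·0.79298·0.0012649) = √(0.000207652) = 0.01441.
z = (0.21961 − 0.18243)/0.01441 = 0.03718/0.01441 = 2.580.
p-value = 2·P(Z > 2.580) ≈ 0.0099, so at α = 0.05 we reject H₀.

z = 2.580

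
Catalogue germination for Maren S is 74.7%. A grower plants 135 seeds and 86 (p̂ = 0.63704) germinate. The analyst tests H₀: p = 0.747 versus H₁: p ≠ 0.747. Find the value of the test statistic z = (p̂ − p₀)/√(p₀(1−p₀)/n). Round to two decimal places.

z = -2.94

p̂ = 86/135 ≈ 0.6370.
Standard error under H₀: √(0.747×0.253/135) = 0.0374.
z = (0.6370 − 0.747)/0.0374 = -0.1100/0.0374 = -2.94.
Two-sided p-value ≈ 2·Φ(−2.939) = 0.0033.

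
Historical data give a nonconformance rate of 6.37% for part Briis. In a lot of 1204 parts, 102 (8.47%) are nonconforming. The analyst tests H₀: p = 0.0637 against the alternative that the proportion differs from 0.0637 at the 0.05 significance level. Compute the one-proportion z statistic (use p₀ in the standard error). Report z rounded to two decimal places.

p̂ = 102/1204 = 0.08472.
SE = √(p₀(1−p₀)/n) = √(0.059642/1204) = 0.00704.
z = (0.08472 − 0.0637)/0.00704 = 0.02102/0.00704 = 2.99.
Two-sided p-value ≈ 2·Φ(−2.986) = 0.0028; since p < α = 0.05, reject H₀.

z = 2.99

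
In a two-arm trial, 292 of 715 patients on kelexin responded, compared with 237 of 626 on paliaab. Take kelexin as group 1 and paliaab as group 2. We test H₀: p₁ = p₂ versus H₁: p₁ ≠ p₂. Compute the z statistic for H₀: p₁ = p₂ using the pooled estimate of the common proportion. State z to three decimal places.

z = 1.114

p̂₁ = 292/715 ≈ 0.40839, p̂₂ = 237/626 ≈ 0.37859.
Pooled p̂ = (292+237)/(715+626) = 529/1341 = 0.39448.
SE = √(p̂(1−p̂)(1/n₁+1/n₂)) = √(0.39448·0.60552·0.00299605) = √(0.000715653) = 0.02675.
z = (0.40839 − 0.37859)/0.02675 = 0.02980/0.02675 = 1.114.
p-value = 2·P(Z > 1.114) ≈ 0.2653.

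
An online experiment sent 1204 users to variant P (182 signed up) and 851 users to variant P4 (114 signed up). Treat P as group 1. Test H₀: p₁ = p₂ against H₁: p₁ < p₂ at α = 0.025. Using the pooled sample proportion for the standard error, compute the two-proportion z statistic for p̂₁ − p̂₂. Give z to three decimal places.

z = 1.094

p̂₁ = 182/1204 ≈ 0.151163, p̂₂ = 114/851 ≈ 0.133960.
Pooled p̂ = (182+114)/(1204+851) = 296/2055 = 0.144039.
SE = √(0.123292 × 0.00200565) = 0.015725.
z = (0.151163 − 0.133960)/0.015725 = 0.017203/0.015725 = 1.094.
p-value = P(Z < 1.094) ≈ 0.8630; since p > α = 0.025, fail to reject H₀.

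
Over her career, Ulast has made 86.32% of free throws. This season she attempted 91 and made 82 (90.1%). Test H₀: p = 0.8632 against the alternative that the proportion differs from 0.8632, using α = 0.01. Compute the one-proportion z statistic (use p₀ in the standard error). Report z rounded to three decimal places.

p̂ = 82/91 = 0.90110.
SE = √(p₀(1−p₀)/n) = √(0.11809/91) = 0.03602.
z = (0.90110 − 0.8632)/0.03602 = 0.03790/0.03602 = 1.052.
Two-sided p-value ≈ 2·Φ(−1.052) = 0.2928; since p > α = 0.01, fail to reject H₀.

z = 1.052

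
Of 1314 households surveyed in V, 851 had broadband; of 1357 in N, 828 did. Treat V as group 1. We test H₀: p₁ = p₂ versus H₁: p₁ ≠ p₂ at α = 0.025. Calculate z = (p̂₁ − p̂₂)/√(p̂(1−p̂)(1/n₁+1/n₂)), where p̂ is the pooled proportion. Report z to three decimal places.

p̂₁ = 851/1314 ≈ 0.64764, p̂₂ = 828/1357 ≈ 0.61017.
Pooled p̂ = (851+828)/(1314+1357) = 1679/2671 = 0.62860.
SE = √(0.233461 × 0.00149795) = 0.01870.
z = (0.64764 − 0.61017)/0.01870 = 0.03747/0.01870 = 2.004.
p-value = 2·P(Z > 2.004) ≈ 0.0451, so at α = 0.025 we fail to reject H₀.

z = 2.004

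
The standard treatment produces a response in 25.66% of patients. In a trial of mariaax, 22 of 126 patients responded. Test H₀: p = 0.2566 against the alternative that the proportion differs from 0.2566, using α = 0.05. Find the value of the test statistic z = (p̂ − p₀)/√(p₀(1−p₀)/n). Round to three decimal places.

z = -2.107

p̂ = 22/126 = 0.17460.
SE = √(p₀(1−p₀)/n) = √(0.19076/126) = 0.03891.
z = (0.17460 − 0.2566)/0.03891 = -0.08200/0.03891 = -2.107.
p-value = 2·P(Z > 2.107) ≈ 0.0351, so at α = 0.05 we reject H₀.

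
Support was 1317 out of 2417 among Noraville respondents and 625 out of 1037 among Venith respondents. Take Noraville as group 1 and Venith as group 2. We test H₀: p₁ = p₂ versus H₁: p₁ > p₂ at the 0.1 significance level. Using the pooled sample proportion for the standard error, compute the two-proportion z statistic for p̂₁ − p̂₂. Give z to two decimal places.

z = -3.14

p̂₁ = 1317/2417 ≈ 0.5449, p̂₂ = 625/1037 ≈ 0.6027.
Pooled p̂ = (1317+625)/(2417+1037) = 1942/3454 = 0.5622.
SE = √(p̂(1−p̂)(1/n₁+1/n₂)) = √(0.5622·0.4378·0.00137806) = √(0.000339175) = 0.0184.
z = (0.5449 − 0.6027)/0.0184 = -0.0578/0.0184 = -3.14.
p-value = P(Z > -3.139) ≈ 0.9992. With α = 0.1, fail to reject H₀.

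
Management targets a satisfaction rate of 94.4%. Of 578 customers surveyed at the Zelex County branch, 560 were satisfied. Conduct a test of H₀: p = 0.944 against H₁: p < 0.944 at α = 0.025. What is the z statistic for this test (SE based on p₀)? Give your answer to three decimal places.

p̂ = 560/578 ≈ 0.968858.
SE = √(p₀(1−p₀)/n) = √(0.052864/578) = 0.009563.
z = (0.968858 − 0.944)/0.009563 = 0.024858/0.009563 = 2.599.
p-value = P(Z < 2.599) ≈ 0.9953, so at α = 0.025 we fail to reject H₀.

z = 2.599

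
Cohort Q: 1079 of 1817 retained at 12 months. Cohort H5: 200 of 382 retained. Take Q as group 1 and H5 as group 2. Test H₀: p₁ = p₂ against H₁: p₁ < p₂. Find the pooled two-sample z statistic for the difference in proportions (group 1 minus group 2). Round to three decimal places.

p̂₁ = 1079/1817 = 0.59384, p̂₂ = 200/382 = 0.52356.
Pooled p̂ = (1079+200)/(1817+382) = 1279/2199 = 0.58163.
SE = √(p̂(1−p̂)(1/n₁+1/n₂)) = √(0.58163·0.41837·0.00316816) = √(0.00077093) = 0.02777.
z = (0.59384 − 0.52356)/0.02777 = 0.07028/0.02777 = 2.531.

z = 2.531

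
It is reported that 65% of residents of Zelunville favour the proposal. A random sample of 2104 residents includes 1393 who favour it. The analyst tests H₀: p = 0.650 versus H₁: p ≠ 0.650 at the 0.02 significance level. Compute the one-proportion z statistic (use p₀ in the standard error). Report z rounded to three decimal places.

p̂ = 1393/2104 = 0.66207.
SE = √(p₀(1−p₀)/n) = √(0.2275/2104) = 0.01040.
z = (0.66207 − 0.65)/0.01040 = 0.01207/0.01040 = 1.161.
Two-sided p-value ≈ 2·Φ(−1.161) = 0.2457, so at α = 0.02 we fail to reject H₀.

z = 1.161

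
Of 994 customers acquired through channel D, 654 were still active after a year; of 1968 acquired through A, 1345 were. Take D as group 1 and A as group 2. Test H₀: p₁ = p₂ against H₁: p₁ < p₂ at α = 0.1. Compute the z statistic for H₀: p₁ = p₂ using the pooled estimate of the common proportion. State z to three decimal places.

z = -1.398

p̂₁ = 654/994 = 0.65795, p̂₂ = 1345/1968 = 0.68343.
Pooled p̂ = (654+1345)/(994+1968) = 1999/2962 = 0.67488.
SE = √(p̂(1−p̂)(1/n₁+1/n₂)) = √(0.67488·0.32512·0.00151417) = √(0.000332233) = 0.01823.
z = (0.65795 − 0.68343)/0.01823 = -0.02548/0.01823 = -1.398.
p-value = P(Z < -1.398) ≈ 0.0810. With α = 0.1, reject H₀.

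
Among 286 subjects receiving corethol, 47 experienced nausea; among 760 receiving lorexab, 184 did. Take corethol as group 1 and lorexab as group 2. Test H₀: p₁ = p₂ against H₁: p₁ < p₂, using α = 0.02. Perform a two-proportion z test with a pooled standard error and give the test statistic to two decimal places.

z = -2.70

p̂₁ = 47/286 = 0.1643, p̂₂ = 184/760 = 0.2421.
Pooled p̂ = (47+184)/(286+760) = 231/1046 = 0.2208.
SE = √(p̂(1−p̂)(1/n₁+1/n₂)) = √(0.2208·0.7792·0.00481229) = √(0.000828053) = 0.0288.
z = (0.1643 − 0.2421)/0.0288 = -0.0778/0.0288 = -2.70.
p-value = P(Z < -2.703) ≈ 0.0034. With α = 0.02, reject H₀.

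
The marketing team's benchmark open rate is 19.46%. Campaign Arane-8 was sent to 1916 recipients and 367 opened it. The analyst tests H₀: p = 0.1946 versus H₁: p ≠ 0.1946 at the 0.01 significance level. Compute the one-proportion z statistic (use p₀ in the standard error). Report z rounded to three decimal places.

z = -0.338

p̂ = 367/1916 = 0.19154.
Standard error under H₀: √(0.1946×0.8054/1916) = 0.00904.
z = (0.19154 − 0.1946)/0.00904 = -0.00306/0.00904 = -0.338.
p-value = 2·P(Z > 0.338) ≈ 0.7355, so at α = 0.01 we fail to reject H₀.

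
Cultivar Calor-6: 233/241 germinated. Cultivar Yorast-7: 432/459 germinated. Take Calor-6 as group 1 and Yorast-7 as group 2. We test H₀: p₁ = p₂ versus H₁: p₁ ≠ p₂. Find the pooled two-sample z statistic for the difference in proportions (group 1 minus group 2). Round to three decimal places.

z = 1.478

p̂₁ = 233/241 = 0.96680, p̂₂ = 432/459 = 0.94118.
Pooled p̂ = (233+432)/(241+459) = 665/700 = 0.95000.
SE = √(0.0475 × 0.00632803) = 0.01734.
z = (0.96680 − 0.94118)/0.01734 = 0.02562/0.01734 = 1.478.
p-value = 2·P(Z > 1.478) ≈ 0.1393.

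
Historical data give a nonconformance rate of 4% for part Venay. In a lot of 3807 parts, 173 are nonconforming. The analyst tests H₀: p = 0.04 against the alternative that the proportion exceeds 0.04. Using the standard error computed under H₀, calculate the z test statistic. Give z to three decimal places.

z = 1.714

p̂ = 173/3807 ≈ 0.045443.
SE = √(p₀(1−p₀)/n) = √(0.0384/3807) = 0.003176.
z = (0.045443 − 0.04)/0.003176 = 0.005443/0.003176 = 1.714.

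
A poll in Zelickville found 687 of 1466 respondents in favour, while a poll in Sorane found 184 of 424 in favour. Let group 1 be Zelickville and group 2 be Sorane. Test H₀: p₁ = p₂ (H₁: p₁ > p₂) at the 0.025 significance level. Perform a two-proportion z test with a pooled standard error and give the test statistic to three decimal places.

p̂₁ = 687/1466 = 0.46862, p̂₂ = 184/424 = 0.43396.
Pooled p̂ = (687+184)/(1466+424) = 871/1890 = 0.46085.
SE = √(p̂(1−p̂)(1/n₁+1/n₂)) = √(0.46085·0.53915·0.00304062) = √(0.000755493) = 0.02749.
z = (0.46862 − 0.43396)/0.02749 = 0.03466/0.02749 = 1.261.
p-value = P(Z > 1.261) ≈ 0.1037; since p > α = 0.025, fail to reject H₀.

z = 1.261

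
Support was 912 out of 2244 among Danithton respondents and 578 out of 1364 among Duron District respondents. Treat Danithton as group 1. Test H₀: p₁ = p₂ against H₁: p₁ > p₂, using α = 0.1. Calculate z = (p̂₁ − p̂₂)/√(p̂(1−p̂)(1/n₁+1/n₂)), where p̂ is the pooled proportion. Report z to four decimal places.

p̂₁ = 912/2244 = 0.406417, p̂₂ = 578/1364 = 0.423754.
Pooled p̂ = (912+578)/(2244+1364) = 1490/3608 = 0.412971.
SE = √(p̂(1−p̂)(1/n₁+1/n₂)) = √(0.412971·0.587029·0.00117877) = √(0.000285765) = 0.016905.
z = (0.406417 − 0.423754)/0.016905 = -0.017337/0.016905 = -1.0256.
p-value = P(Z > -1.026) ≈ 0.8474. With α = 0.1, fail to reject H₀.

z = -1.0256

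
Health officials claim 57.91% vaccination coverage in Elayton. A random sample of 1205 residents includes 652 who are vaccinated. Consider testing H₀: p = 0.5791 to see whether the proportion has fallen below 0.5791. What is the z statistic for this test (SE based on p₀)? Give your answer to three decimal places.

p̂ = 652/1205 = 0.541079.
Under H₀, SE = √(0.5791·0.4209/1205) = √(0.000202277) = 0.014222.
z = (0.541079 − 0.5791)/0.014222 = -0.038021/0.014222 = -2.673.

z = -2.673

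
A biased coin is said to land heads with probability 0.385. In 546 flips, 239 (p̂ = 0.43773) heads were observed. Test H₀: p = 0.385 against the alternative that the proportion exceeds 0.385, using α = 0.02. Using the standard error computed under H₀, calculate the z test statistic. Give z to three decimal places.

p̂ = 239/546 = 0.437729.
Standard error under H₀: √(0.385×0.615/546) = 0.020824.
z = (0.437729 − 0.385)/0.020824 = 0.052729/0.020824 = 2.532.
p-value = P(Z > 2.532) ≈ 0.0057, so at α = 0.02 we reject H₀.

z = 2.532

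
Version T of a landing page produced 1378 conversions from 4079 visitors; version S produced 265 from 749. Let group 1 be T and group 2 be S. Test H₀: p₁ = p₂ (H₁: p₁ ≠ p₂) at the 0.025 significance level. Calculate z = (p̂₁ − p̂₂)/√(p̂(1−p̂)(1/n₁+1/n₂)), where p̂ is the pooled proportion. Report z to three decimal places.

z = -0.848

p̂₁ = 1378/4079 = 0.33783, p̂₂ = 265/749 = 0.35381.
Pooled p̂ = (1378+265)/(4079+749) = 1643/4828 = 0.34031.
SE = √(0.224498 × 0.00158027) = 0.01884.
z = (0.33783 − 0.35381)/0.01884 = -0.01598/0.01884 = -0.848.
Two-sided p-value ≈ 2·Φ(−0.848) = 0.3963, so at α = 0.025 we fail to reject H₀.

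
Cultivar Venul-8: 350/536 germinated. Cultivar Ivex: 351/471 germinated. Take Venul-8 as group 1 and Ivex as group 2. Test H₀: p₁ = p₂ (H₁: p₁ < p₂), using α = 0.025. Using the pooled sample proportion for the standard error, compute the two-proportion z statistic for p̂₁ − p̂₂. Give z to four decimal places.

p̂₁ = 350/536 ≈ 0.652985, p̂₂ = 351/471 ≈ 0.745223.
Pooled p̂ = (350+351)/(536+471) = 701/1007 = 0.696127.
SE = √(0.211534 × 0.00398881) = 0.029048.
z = (0.652985 − 0.745223)/0.029048 = -0.092238/0.029048 = -3.1754.
p-value = P(Z < -3.175) ≈ 0.0007; since p < α = 0.025, reject H₀.

z = -3.1754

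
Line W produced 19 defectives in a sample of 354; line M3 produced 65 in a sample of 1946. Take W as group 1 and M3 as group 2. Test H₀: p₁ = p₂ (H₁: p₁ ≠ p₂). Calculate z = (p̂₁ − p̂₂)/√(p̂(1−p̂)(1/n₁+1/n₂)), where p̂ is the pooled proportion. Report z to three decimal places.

p̂₁ = 19/354 = 0.05367, p̂₂ = 65/1946 = 0.03340.
Pooled p̂ = (19+65)/(354+1946) = 84/2300 = 0.03652.
SE = √(p̂(1−p̂)(1/n₁+1/n₂)) = √(0.03652·0.96348·0.00333873) = √(0.000117483) = 0.01084.
z = (0.05367 − 0.03340)/0.01084 = 0.02027/0.01084 = 1.870.
p-value = 2·P(Z > 1.870) ≈ 0.0615.

z = 1.870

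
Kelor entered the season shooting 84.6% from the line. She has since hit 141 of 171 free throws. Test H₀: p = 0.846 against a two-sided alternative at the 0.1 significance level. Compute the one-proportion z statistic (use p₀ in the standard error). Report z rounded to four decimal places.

z = -0.7767

p̂ = 141/171 ≈ 0.824561.
Standard error under H₀: √(0.846×0.154/171) = 0.027602.
z = (0.824561 − 0.846)/0.027602 = -0.021439/0.027602 = -0.7767.
p-value = 2·P(Z > 0.777) ≈ 0.4373; since p > α = 0.1, fail to reject H₀.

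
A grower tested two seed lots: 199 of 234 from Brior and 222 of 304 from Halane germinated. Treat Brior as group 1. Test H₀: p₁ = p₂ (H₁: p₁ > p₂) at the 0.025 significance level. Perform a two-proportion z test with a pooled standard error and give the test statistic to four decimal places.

p̂₁ = 199/234 ≈ 0.8504274, p̂₂ = 222/304 ≈ 0.7302632.
Pooled p̂ = (199+222)/(234+304) = 421/538 = 0.7825279.
SE = √(0.170178 × 0.00756298) = 0.0358755.
z = (0.8504274 − 0.7302632)/0.0358755 = 0.1201642/0.0358755 = 3.3495.
p-value = P(Z > 3.349) ≈ 0.0004. With α = 0.025, reject H₀.

z = 3.3495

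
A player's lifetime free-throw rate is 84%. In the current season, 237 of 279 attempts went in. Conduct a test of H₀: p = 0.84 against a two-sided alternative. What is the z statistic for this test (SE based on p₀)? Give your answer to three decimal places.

p̂ = 237/279 ≈ 0.84946.
Under H₀, SE = √(0.84·0.16/279) = √(0.00048172) = 0.02195.
z = (0.84946 − 0.84)/0.02195 = 0.00946/0.02195 = 0.431.
Two-sided p-value ≈ 2·Φ(−0.431) = 0.6664.

z = 0.431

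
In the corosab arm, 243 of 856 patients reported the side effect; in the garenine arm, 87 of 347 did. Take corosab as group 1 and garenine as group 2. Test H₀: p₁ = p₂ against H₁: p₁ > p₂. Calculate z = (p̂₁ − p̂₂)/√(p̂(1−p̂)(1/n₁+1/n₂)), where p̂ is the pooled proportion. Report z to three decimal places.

p̂₁ = 243/856 = 0.28388, p̂₂ = 87/347 = 0.25072.
Pooled p̂ = (243+87)/(856+347) = 330/1203 = 0.27431.
SE = √(p̂(1−p̂)(1/n₁+1/n₂)) = √(0.27431·0.72569·0.00405007) = √(0.000806231) = 0.02839.
z = (0.28388 − 0.25072)/0.02839 = 0.03316/0.02839 = 1.168.

z = 1.168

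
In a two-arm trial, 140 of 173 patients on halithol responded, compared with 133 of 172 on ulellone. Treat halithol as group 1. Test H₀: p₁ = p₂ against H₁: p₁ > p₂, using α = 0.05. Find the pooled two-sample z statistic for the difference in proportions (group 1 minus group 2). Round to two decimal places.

z = 0.82

p̂₁ = 140/173 = 0.8092, p̂₂ = 133/172 = 0.7733.
Pooled p̂ = (140+133)/(173+172) = 273/345 = 0.7913.
SE = √(p̂(1−p̂)(1/n₁+1/n₂)) = √(0.7913·0.2087·0.0115943) = √(0.0019147) = 0.0438.
z = (0.8092 − 0.7733)/0.0438 = 0.0359/0.0438 = 0.82.
p-value = P(Z > 0.823) ≈ 0.2054. With α = 0.05, fail to reject H₀.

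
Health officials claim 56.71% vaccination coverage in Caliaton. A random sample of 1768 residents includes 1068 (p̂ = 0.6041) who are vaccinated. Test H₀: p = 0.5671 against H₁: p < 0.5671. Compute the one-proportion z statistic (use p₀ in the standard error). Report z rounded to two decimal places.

p̂ = 1068/1768 ≈ 0.6041.
SE = √(p₀(1−p₀)/n) = √(0.2455/1768) = 0.0118.
z = (0.6041 − 0.5671)/0.0118 = 0.0370/0.0118 = 3.14.
p-value = P(Z < 3.138) ≈ 0.9991.

z = 3.14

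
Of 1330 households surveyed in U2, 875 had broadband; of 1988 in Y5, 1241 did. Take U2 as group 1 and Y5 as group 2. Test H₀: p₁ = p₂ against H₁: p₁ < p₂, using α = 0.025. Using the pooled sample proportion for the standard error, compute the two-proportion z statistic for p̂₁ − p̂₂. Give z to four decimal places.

p̂₁ = 875/1330 ≈ 0.6578947, p̂₂ = 1241/1988 ≈ 0.6242455.
Pooled p̂ = (875+1241)/(1330+1988) = 2116/3318 = 0.6377336.
SE = √(0.231029 × 0.0012549) = 0.0170270.
z = (0.6578947 − 0.6242455)/0.0170270 = 0.0336492/0.0170270 = 1.9762.
p-value = P(Z < 1.976) ≈ 0.9759; since p > α = 0.025, fail to reject H₀.

z = 1.9762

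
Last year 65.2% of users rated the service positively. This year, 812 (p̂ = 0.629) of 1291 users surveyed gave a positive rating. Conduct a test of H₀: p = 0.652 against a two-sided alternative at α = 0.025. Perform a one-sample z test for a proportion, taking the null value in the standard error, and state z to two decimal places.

z = -1.74

p̂ = 812/1291 ≈ 0.62897.
SE = √(p₀(1−p₀)/n) = √(0.2269/1291) = 0.01326.
z = (0.62897 − 0.652)/0.01326 = -0.02303/0.01326 = -1.74.
p-value = 2·P(Z > 1.737) ≈ 0.0824. With α = 0.025, fail to reject H₀.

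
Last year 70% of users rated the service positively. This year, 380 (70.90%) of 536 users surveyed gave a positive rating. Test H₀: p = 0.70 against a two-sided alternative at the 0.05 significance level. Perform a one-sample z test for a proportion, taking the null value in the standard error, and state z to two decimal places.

z = 0.45

p̂ = 380/536 = 0.7090.
SE = √(p₀(1−p₀)/n) = √(0.21/536) = 0.0198.
z = (0.7090 − 0.7)/0.0198 = 0.0090/0.0198 = 0.45.
Two-sided p-value ≈ 2·Φ(−0.452) = 0.6510, so at α = 0.05 we fail to reject H₀.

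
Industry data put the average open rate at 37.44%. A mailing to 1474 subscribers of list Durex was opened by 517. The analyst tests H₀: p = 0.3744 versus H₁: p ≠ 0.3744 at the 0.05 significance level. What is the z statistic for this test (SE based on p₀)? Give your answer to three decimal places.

z = -1.876

p̂ = 517/1474 ≈ 0.350746.
Under H₀, SE = √(0.3744·0.6256/1474) = √(0.000158904) = 0.012606.
z = (0.350746 − 0.3744)/0.012606 = -0.023654/0.012606 = -1.876.
p-value = 2·P(Z > 1.876) ≈ 0.0606, so at α = 0.05 we fail to reject H₀.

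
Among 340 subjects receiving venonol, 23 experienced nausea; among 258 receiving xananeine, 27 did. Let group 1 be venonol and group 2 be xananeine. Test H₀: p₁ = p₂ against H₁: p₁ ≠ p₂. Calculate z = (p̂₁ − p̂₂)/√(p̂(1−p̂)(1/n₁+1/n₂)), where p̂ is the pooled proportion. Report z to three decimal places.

p̂₁ = 23/340 = 0.06765, p̂₂ = 27/258 = 0.10465.
Pooled p̂ = (23+27)/(340+258) = 50/598 = 0.08361.
SE = √(p̂(1−p̂)(1/n₁+1/n₂)) = √(0.08361·0.91639·0.00681715) = √(0.000522337) = 0.02285.
z = (0.06765 − 0.10465)/0.02285 = -0.03700/0.02285 = -1.619.
Two-sided p-value ≈ 2·Φ(−1.619) = 0.1054.

z = -1.619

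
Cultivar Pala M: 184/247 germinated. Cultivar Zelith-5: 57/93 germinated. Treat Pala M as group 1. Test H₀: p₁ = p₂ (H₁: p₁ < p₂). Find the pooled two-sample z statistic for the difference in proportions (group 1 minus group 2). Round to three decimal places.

p̂₁ = 184/247 ≈ 0.74494, p̂₂ = 57/93 ≈ 0.61290.
Pooled p̂ = (184+57)/(247+93) = 241/340 = 0.70882.
SE = √(p̂(1−p̂)(1/n₁+1/n₂)) = √(0.70882·0.29118·0.0148013) = √(0.00305487) = 0.05527.
z = (0.74494 − 0.61290)/0.05527 = 0.13204/0.05527 = 2.389.
p-value = P(Z < 2.389) ≈ 0.9916.

z = 2.389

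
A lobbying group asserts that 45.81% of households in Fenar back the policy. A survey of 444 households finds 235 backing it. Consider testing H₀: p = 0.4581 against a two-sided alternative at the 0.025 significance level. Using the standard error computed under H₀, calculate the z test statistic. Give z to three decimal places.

z = 3.010

p̂ = 235/444 ≈ 0.52928.
Standard error under H₀: √(0.4581×0.5419/444) = 0.02365.
z = (0.52928 − 0.4581)/0.02365 = 0.07118/0.02365 = 3.010.
Two-sided p-value ≈ 2·Φ(−3.010) = 0.0026; since p < α = 0.025, reject H₀.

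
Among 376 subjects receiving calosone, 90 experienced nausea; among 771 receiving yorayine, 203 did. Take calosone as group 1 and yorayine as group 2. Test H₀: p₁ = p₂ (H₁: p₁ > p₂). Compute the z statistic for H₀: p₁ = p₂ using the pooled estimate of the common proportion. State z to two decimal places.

p̂₁ = 90/376 = 0.2394, p̂₂ = 203/771 = 0.2633.
Pooled p̂ = (90+203)/(376+771) = 293/1147 = 0.2554.
SE = √(0.190195 × 0.00395659) = 0.0274.
z = (0.2394 − 0.2633)/0.0274 = -0.0239/0.0274 = -0.87.

z = -0.87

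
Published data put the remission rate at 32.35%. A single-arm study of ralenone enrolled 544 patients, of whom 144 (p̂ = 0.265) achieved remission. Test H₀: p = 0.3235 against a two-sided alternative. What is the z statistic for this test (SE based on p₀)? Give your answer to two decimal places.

z = -2.93

p̂ = 144/544 ≈ 0.2647.
Standard error under H₀: √(0.3235×0.6765/544) = 0.0201.
z = (0.2647 − 0.3235)/0.0201 = -0.0588/0.0201 = -2.93.
p-value = 2·P(Z > 2.931) ≈ 0.0034.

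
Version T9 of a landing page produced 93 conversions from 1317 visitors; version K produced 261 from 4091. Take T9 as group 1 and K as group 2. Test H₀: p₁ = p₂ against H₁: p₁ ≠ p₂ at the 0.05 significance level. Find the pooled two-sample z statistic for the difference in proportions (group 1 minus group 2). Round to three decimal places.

z = 0.870

p̂₁ = 93/1317 = 0.07062, p̂₂ = 261/4091 = 0.06380.
Pooled p̂ = (93+261)/(1317+4091) = 354/5408 = 0.06546.
SE = √(p̂(1−p̂)(1/n₁+1/n₂)) = √(0.06546·0.93454·0.00100374) = √(6.14026e-05) = 0.00784.
z = (0.07062 − 0.06380)/0.00784 = 0.00682/0.00784 = 0.870.
Two-sided p-value ≈ 2·Φ(−0.870) = 0.3844. With α = 0.05, fail to reject H₀.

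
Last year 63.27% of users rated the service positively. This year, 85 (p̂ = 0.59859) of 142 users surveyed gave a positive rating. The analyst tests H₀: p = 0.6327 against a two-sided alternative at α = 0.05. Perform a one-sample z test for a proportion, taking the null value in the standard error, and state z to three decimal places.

p̂ = 85/142 = 0.59859.
Under H₀, SE = √(0.6327·0.3673/142) = √(0.00163655) = 0.04045.
z = (0.59859 − 0.6327)/0.04045 = -0.03411/0.04045 = -0.843.
p-value = 2·P(Z > 0.843) ≈ 0.3992. With α = 0.05, fail to reject H₀.

z = -0.843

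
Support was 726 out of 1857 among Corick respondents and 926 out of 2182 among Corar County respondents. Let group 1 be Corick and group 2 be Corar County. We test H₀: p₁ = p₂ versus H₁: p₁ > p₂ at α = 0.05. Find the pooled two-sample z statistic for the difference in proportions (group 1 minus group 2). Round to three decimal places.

p̂₁ = 726/1857 ≈ 0.39095, p̂₂ = 926/2182 ≈ 0.42438.
Pooled p̂ = (726+926)/(1857+2182) = 1652/4039 = 0.40901.
SE = √(p̂(1−p̂)(1/n₁+1/n₂)) = √(0.40901·0.59099·0.000996798) = √(0.000240947) = 0.01552.
z = (0.39095 − 0.42438)/0.01552 = -0.03343/0.01552 = -2.154.
p-value = P(Z > -2.154) ≈ 0.9844, so at α = 0.05 we fail to reject H₀.

z = -2.154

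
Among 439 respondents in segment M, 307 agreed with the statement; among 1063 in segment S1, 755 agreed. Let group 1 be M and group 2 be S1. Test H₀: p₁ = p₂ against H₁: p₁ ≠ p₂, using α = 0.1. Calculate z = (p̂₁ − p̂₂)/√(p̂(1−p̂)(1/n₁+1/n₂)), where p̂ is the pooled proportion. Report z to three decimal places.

p̂₁ = 307/439 ≈ 0.699317, p̂₂ = 755/1063 ≈ 0.710254.
Pooled p̂ = (307+755)/(439+1063) = 1062/1502 = 0.707057.
SE = √(0.207127 × 0.00321864) = 0.025820.
z = (0.699317 − 0.710254)/0.025820 = -0.010937/0.025820 = -0.424.
p-value = 2·P(Z > 0.424) ≈ 0.6719, so at α = 0.1 we fail to reject H₀.

z = -0.424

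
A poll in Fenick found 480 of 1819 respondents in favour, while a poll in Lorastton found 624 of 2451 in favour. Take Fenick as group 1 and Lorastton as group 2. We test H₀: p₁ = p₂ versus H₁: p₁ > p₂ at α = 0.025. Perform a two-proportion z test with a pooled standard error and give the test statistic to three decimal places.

z = 0.686

p̂₁ = 480/1819 = 0.26388, p̂₂ = 624/2451 = 0.25459.
Pooled p̂ = (480+624)/(1819+2451) = 1104/4270 = 0.25855.
SE = √(0.191701 × 0.000957749) = 0.01355.
z = (0.26388 − 0.25459)/0.01355 = 0.00929/0.01355 = 0.686.
p-value = P(Z > 0.686) ≈ 0.2464; since p > α = 0.025, fail to reject H₀.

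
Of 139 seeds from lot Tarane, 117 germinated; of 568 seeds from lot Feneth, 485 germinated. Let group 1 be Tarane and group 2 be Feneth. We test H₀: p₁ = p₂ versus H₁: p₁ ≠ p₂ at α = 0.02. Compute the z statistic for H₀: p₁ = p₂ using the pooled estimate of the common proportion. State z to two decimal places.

p̂₁ = 117/139 = 0.8417, p̂₂ = 485/568 = 0.8539.
Pooled p̂ = (117+485)/(139+568) = 602/707 = 0.8515.
SE = √(0.126458 × 0.00895481) = 0.0337.
z = (0.8417 − 0.8539)/0.0337 = -0.0122/0.0337 = -0.36.
p-value = 2·P(Z > 0.361) ≈ 0.7181. With α = 0.02, fail to reject H₀.

z = -0.36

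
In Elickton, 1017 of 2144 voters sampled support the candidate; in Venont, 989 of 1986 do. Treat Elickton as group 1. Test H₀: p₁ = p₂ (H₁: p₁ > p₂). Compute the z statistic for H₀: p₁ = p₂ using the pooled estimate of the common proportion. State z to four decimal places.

z = -1.5187

p̂₁ = 1017/2144 ≈ 0.4743470, p̂₂ = 989/1986 ≈ 0.4979859.
Pooled p̂ = (1017+989)/(2144+1986) = 2006/4130 = 0.4857143.
SE = √(0.249796 × 0.000969943) = 0.0155656.
z = (0.4743470 − 0.4979859)/0.0155656 = -0.0236389/0.0155656 = -1.5187.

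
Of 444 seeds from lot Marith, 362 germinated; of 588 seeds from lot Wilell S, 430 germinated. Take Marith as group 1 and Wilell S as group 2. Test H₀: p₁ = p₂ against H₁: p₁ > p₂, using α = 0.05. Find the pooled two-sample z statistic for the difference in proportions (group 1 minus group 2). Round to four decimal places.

z = 3.1634

p̂₁ = 362/444 ≈ 0.815315, p̂₂ = 430/588 ≈ 0.731293.
Pooled p̂ = (362+430)/(444+588) = 792/1032 = 0.767442.
SE = √(p̂(1−p̂)(1/n₁+1/n₂)) = √(0.767442·0.232558·0.00395293) = √(0.000705499) = 0.026561.
z = (0.815315 − 0.731293)/0.026561 = 0.084022/0.026561 = 3.1634.
p-value = P(Z > 3.163) ≈ 0.0008; since p < α = 0.05, reject H₀.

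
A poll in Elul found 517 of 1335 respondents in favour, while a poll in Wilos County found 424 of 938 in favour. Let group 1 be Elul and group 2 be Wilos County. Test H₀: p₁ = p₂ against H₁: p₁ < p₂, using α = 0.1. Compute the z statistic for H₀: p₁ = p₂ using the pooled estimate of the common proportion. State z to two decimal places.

p̂₁ = 517/1335 = 0.38727, p̂₂ = 424/938 = 0.45203.
Pooled p̂ = (517+424)/(1335+938) = 941/2273 = 0.41399.
SE = √(p̂(1−p̂)(1/n₁+1/n₂)) = √(0.41399·0.58601·0.00181516) = √(0.000440362) = 0.02098.
z = (0.38727 − 0.45203)/0.02098 = -0.06476/0.02098 = -3.09.
p-value = P(Z < -3.086) ≈ 0.0010, so at α = 0.1 we reject H₀.

z = -3.09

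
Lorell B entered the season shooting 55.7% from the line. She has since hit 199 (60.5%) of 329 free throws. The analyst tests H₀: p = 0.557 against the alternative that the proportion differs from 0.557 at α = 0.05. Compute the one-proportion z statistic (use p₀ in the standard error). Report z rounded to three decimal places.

z = 1.748

p̂ = 199/329 = 0.604863.
SE = √(p₀(1−p₀)/n) = √(0.24675/329) = 0.027386.
z = (0.604863 − 0.557)/0.027386 = 0.047863/0.027386 = 1.748.
Two-sided p-value ≈ 2·Φ(−1.748) = 0.0805. With α = 0.05, fail to reject H₀.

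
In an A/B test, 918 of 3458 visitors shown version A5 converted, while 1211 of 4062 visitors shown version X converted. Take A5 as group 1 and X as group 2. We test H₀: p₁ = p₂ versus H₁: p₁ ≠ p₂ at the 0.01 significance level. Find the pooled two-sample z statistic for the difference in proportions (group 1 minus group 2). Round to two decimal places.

z = -3.13

p̂₁ = 918/3458 = 0.2655, p̂₂ = 1211/4062 = 0.2981.
Pooled p̂ = (918+1211)/(3458+4062) = 2129/7520 = 0.2831.
SE = √(0.202959 × 0.000535369) = 0.0104.
z = (0.2655 − 0.2981)/0.0104 = -0.0326/0.0104 = -3.13.
Two-sided p-value ≈ 2·Φ(−3.133) = 0.0017; since p < α = 0.01, reject H₀.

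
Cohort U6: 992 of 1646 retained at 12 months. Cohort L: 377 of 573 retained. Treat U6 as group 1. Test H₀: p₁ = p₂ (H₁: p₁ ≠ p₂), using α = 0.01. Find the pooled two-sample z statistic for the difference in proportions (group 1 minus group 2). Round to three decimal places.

z = -2.344

p̂₁ = 992/1646 = 0.60267, p̂₂ = 377/573 = 0.65794.
Pooled p̂ = (992+377)/(1646+573) = 1369/2219 = 0.61694.
SE = √(0.236324 × 0.00235273) = 0.02358.
z = (0.60267 − 0.65794)/0.02358 = -0.05527/0.02358 = -2.344.
p-value = 2·P(Z > 2.344) ≈ 0.0191, so at α = 0.01 we fail to reject H₀.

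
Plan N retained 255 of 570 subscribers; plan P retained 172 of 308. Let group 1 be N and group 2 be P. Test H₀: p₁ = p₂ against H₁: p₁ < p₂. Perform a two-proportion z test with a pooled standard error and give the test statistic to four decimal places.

p̂₁ = 255/570 = 0.4473684, p̂₂ = 172/308 = 0.5584416.
Pooled p̂ = (255+172)/(570+308) = 427/878 = 0.4863326.
SE = √(0.249813 × 0.00500114) = 0.0353462.
z = (0.4473684 − 0.5584416)/0.0353462 = -0.1110732/0.0353462 = -3.1424.

z = -3.1424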